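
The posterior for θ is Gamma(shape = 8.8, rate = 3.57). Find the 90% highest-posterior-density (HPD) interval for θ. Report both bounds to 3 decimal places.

[1.129, 3.755]

The posterior is unimodal and skewed, so the HPD interval has equal density at both endpoints and is the shortest 90% interval.
Solving f(1.129) = f(3.755) with F(3.755) − F(1.129) = 0.90 gives [1.129, 3.755].
For comparison, the equal-tailed interval is [1.275, 3.972]; the HPD is narrower and shifted toward the mode.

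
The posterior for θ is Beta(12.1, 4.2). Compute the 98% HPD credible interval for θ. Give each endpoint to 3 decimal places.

[0.488, 0.949]

The posterior is unimodal and skewed, so the HPD interval has equal density at both endpoints and is the shortest 98% interval.
Solving f(0.488) = f(0.949) with F(0.949) − F(0.488) = 0.98 gives [0.488, 0.949].
For comparison, the equal-tailed interval is [0.465, 0.935]; the HPD is narrower and shifted toward the mode.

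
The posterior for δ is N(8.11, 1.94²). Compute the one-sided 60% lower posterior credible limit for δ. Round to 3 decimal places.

7.619

Need L with P(δ ≥ L) = 0.60: L = 8.11 − z_{0.4}·1.94.
z = 0.253; L = 8.11 − 0.253 × 1.94 = 7.619.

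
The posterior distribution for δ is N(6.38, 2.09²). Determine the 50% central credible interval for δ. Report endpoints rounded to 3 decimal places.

[4.970, 7.790]

The posterior is symmetric, so the 50% equal-tailed interval is δ = 6.38 ± z·2.09 with z = 0.674.
Half-width: 0.674 × 2.09 = 1.410.
6.38 − 1.410 = 4.970; 6.38 + 1.410 = 7.790.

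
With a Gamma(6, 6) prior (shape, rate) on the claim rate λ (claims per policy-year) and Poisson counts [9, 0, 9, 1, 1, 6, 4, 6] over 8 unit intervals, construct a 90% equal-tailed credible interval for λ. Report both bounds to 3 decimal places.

[2.281, 3.800]

Posterior: Gamma(6+36, 6+8) = Gamma(42, 14) (shape, rate).
Equal-tailed 90% interval: Gamma(42, 14) quantiles at 0.05 and 0.95.
Posterior mean ≈ 3.000, SD ≈ 0.463; a Normal approximation gives roughly [2.239, 3.761].
Exact: lower = 2.281; upper = 3.800.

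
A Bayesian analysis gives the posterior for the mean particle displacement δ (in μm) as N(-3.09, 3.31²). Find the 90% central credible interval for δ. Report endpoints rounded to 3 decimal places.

[-8.534, 2.354]

The posterior is symmetric, so the 90% equal-tailed interval is δ = -3.09 ± z·3.31 with z = 1.645.
Half-width: 1.645 × 3.31 = 5.444.
-3.09 − 5.444 = -8.534; -3.09 + 5.444 = 2.354.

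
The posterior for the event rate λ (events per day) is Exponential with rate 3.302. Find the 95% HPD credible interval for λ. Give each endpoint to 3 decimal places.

The exponential density is strictly decreasing on [0, ∞), so the HPD interval is anchored at 0: [0, q] with P(λ ≤ q) = 0.95.
q = −ln(1 − 0.95) / 3.302 = 2.9957 / 3.302 = 0.907.

[0.000, 0.907]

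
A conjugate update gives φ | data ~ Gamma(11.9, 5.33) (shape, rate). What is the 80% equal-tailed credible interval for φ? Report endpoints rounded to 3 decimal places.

Posterior: Gamma(shape 11.9, rate 5.33).
Equal-tailed 80% interval: Gamma(11.9, 5.33) quantiles at 0.1 and 0.9.
Posterior mean ≈ 2.233, SD ≈ 0.647; a Normal approximation gives roughly [1.403, 3.062].
Exact: lower = 1.454; upper = 3.092.

[1.454, 3.092]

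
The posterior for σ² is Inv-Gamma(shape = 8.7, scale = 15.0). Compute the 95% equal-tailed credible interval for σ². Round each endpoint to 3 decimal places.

Inverse-Gamma(8.7, 15.0) quantiles: F⁻¹(0.025) and F⁻¹(0.975).
Equivalently, 1/σ² ~ Gamma(8.7, rate = 15.0); invert its 0.975 and 0.025 quantiles.
Posterior mean ≈ 1.948, SD ≈ 0.753; a Normal approximation gives roughly [0.473, 3.423].
Exact: lower = 0.976; upper = 3.832.

[0.976, 3.832]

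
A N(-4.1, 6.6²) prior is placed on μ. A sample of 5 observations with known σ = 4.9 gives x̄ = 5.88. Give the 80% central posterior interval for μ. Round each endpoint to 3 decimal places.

Posterior precision = 1/6.6² + 5/4.9² = 0.0230 + 0.2082 = 0.2312, so posterior SD = 2.0797.
Posterior mean = (-4.1/6.6² + 5·5.88/4.9²) / 0.2312 = 4.8891.
Interval: 4.8891 ± 1.282 × 2.0797 → [2.224, 7.554].

[2.224, 7.554]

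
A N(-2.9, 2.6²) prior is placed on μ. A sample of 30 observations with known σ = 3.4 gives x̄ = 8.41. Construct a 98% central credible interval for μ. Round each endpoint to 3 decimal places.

Posterior precision = 1/2.6² + 30/3.4² = 0.1479 + 2.5952 = 2.7431, so posterior SD = 0.6038.
Posterior mean = (-2.9/2.6² + 30·8.41/3.4²) / 2.7431 = 7.8001.
Interval: 7.8001 ± 2.326 × 0.6038 → [6.395, 9.205].

[6.395, 9.205]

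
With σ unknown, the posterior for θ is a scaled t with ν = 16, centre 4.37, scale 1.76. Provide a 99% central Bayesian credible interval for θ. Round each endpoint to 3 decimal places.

The t_16 distribution is symmetric; the 99% interval is 4.37 ± t·1.76 with t_{0.995,16} = 2.921.
Half-width: 2.921 × 1.76 = 5.141.
4.37 − 5.141 = -0.771; 4.37 + 5.141 = 9.511.

[-0.771, 9.511]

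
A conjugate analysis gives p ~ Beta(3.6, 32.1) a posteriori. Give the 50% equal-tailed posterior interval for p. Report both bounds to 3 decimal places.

[0.064, 0.130]

Posterior: Beta(3.6, 32.1).
Equal-tailed 50% interval: the 0.25 and 0.75 quantiles of Beta(3.6, 32.1).
Posterior mean ≈ 0.101, SD ≈ 0.050; a Normal approximation gives roughly [0.067, 0.134].
Exact: F⁻¹(0.25) = 0.064; F⁻¹(0.75) = 0.130.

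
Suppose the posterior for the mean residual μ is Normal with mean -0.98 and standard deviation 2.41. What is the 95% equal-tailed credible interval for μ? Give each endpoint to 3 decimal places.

The posterior is symmetric, so the 95% equal-tailed interval is μ = -0.98 ± z·2.41 with z = 1.960.
Half-width: 1.960 × 2.41 = 4.724.
-0.98 − 4.724 = -5.704; -0.98 + 4.724 = 3.744.

[-5.704, 3.744]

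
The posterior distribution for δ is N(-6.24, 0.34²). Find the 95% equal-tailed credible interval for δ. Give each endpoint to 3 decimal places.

[-6.906, -5.574]

The posterior is symmetric, so the 95% equal-tailed interval is δ = -6.24 ± z·0.34 with z = 1.960.
Half-width: 1.960 × 0.34 = 0.666.
-6.24 − 0.666 = -6.906; -6.24 + 0.666 = -5.574.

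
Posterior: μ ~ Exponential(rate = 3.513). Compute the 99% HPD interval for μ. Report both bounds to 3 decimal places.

[0.000, 1.311]

The exponential density is strictly decreasing on [0, ∞), so the HPD interval is anchored at 0: [0, q] with P(μ ≤ q) = 0.99.
q = −ln(1 − 0.99) / 3.513 = 4.6052 / 3.513 = 1.311.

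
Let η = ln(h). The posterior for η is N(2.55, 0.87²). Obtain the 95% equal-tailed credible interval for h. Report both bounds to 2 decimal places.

[2.33, 70.47]

On the log scale the 95% interval is 2.55 ± 1.960 × 0.87 = [0.8448, 4.2552].
Exponentiate: [e^0.8448, e^4.2552] = [2.33, 70.47].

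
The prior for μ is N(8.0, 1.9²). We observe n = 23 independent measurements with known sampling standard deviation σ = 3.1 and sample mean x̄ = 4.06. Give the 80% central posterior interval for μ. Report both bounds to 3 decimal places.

[3.684, 5.253]

Posterior precision = 1/1.9² + 23/3.1² = 0.2770 + 2.3933 = 2.6703, so posterior SD = 0.6120.
Posterior mean = (8.0/1.9² + 23·4.06/3.1²) / 2.6703 = 4.4687.
Interval: 4.4687 ± 1.282 × 0.6120 → [3.684, 5.253].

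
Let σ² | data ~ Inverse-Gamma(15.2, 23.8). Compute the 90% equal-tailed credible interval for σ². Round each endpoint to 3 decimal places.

[1.076, 2.531]

Inverse-Gamma(15.2, 23.8) quantiles: F⁻¹(0.05) and F⁻¹(0.95).
Equivalently, 1/σ² ~ Gamma(15.2, rate = 23.8); invert its 0.95 and 0.05 quantiles.
Posterior mean ≈ 1.676, SD ≈ 0.461; a Normal approximation gives roughly [0.917, 2.435].
Exact: lower = 1.076; upper = 2.531.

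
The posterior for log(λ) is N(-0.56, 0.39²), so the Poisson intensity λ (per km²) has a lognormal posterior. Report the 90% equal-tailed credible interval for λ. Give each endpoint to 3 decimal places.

[0.301, 1.085]

On the log scale the 90% interval is -0.56 ± 1.645 × 0.39 = [-1.2015, 0.0815].
Exponentiate: [e^-1.2015, e^0.0815] = [0.301, 1.085].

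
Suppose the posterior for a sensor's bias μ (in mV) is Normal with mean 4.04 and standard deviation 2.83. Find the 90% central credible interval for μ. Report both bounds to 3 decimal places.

The posterior is symmetric, so the 90% equal-tailed interval is μ = 4.04 ± z·2.83 with z = 1.645.
Half-width: 1.645 × 2.83 = 4.655.
4.04 − 4.655 = -0.615; 4.04 + 4.655 = 8.695.

[-0.615, 8.695]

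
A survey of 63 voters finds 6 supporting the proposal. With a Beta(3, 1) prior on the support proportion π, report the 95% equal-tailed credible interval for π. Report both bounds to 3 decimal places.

[0.064, 0.225]

Posterior: Beta(3+6, 1+57) = Beta(9, 58).
Equal-tailed 95% interval: the 0.025 and 0.975 quantiles of Beta(9, 58).
Posterior mean ≈ 0.134, SD ≈ 0.041; a Normal approximation gives roughly [0.053, 0.215].
Exact: F⁻¹(0.025) = 0.064; F⁻¹(0.975) = 0.225.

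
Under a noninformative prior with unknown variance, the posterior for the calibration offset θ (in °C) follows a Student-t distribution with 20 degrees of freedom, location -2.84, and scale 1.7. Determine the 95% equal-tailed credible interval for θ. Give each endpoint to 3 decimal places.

The t_20 distribution is symmetric; the 95% interval is -2.84 ± t·1.7 with t_{0.975,20} = 2.086.
Half-width: 2.086 × 1.7 = 3.546.
-2.84 − 3.546 = -6.386; -2.84 + 3.546 = 0.706.

[-6.386, 0.706]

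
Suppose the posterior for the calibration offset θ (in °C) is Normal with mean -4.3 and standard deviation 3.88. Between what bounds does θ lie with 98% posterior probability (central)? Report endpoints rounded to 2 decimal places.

The posterior is symmetric, so the 98% equal-tailed interval is θ = -4.3 ± z·3.88 with z = 2.326.
Half-width: 2.326 × 3.88 = 9.03.
-4.3 − 9.03 = -13.33; -4.3 + 9.03 = 4.73.

[-13.33, 4.73]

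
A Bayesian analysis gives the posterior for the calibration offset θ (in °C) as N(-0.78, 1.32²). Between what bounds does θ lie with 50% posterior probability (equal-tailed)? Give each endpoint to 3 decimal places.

[-1.670, 0.110]

The posterior is symmetric, so the 50% equal-tailed interval is θ = -0.78 ± z·1.32 with z = 0.674.
Half-width: 0.674 × 1.32 = 0.890.
-0.78 − 0.890 = -1.670; -0.78 + 0.890 = 0.110.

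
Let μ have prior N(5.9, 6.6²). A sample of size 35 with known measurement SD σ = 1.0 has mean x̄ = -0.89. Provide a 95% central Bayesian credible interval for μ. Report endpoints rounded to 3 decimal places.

Posterior precision = 1/6.6² + 35/1.0² = 0.0230 + 35.0000 = 35.0230, so posterior SD = 0.1690.
Posterior mean = (5.9/6.6² + 35·-0.89/1.0²) / 35.0230 = -0.8855.
Interval: -0.8855 ± 1.960 × 0.1690 → [-1.217, -0.554].

[-1.217, -0.554]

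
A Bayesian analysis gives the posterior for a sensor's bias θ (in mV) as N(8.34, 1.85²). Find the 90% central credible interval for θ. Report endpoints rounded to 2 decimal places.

[5.30, 11.38]

The posterior is symmetric, so the 90% equal-tailed interval is θ = 8.34 ± z·1.85 with z = 1.645.
Half-width: 1.645 × 1.85 = 3.04.
8.34 − 3.04 = 5.30; 8.34 + 3.04 = 11.38.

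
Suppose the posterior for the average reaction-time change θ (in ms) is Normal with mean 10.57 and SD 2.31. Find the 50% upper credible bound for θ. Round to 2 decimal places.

Need U with P(θ ≤ U) = 0.50: U = 10.57 + z_{0.5}·2.31.
z = 0.000; U = 10.57 + 0.000 × 2.31 = 10.57.

10.57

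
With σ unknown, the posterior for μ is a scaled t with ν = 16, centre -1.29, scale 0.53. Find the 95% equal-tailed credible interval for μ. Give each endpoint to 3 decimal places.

[-2.414, -0.166]

The t_16 distribution is symmetric; the 95% interval is -1.29 ± t·0.53 with t_{0.975,16} = 2.120.
Half-width: 2.120 × 0.53 = 1.124.
-1.29 − 1.124 = -2.414; -1.29 + 1.124 = -0.166.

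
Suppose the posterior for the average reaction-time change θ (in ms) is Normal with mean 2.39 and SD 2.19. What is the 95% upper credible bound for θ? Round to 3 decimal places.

Need U with P(θ ≤ U) = 0.95: U = 2.39 + z_{0.05}·2.19.
z = 1.645; U = 2.39 + 1.645 × 2.19 = 5.992.

5.992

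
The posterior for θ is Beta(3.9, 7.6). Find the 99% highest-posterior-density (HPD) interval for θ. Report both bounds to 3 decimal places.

The posterior is unimodal and skewed, so the HPD interval has equal density at both endpoints and is the shortest 99% interval.
Solving f(0.056) = f(0.687) with F(0.687) − F(0.056) = 0.99 gives [0.056, 0.687].
For comparison, the equal-tailed interval is [0.068, 0.706]; the HPD is narrower and shifted toward the mode.

[0.056, 0.687]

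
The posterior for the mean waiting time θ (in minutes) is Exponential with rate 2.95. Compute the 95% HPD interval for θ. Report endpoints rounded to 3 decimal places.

[0.000, 1.016]

The exponential density is strictly decreasing on [0, ∞), so the HPD interval is anchored at 0: [0, q] with P(θ ≤ q) = 0.95.
q = −ln(1 − 0.95) / 2.95 = 2.9957 / 2.95 = 1.016.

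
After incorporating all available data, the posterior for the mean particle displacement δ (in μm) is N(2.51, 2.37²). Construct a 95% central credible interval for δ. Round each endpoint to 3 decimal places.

The posterior is symmetric, so the 95% equal-tailed interval is δ = 2.51 ± z·2.37 with z = 1.960.
Half-width: 1.960 × 2.37 = 4.645.
2.51 − 4.645 = -2.135; 2.51 + 4.645 = 7.155.

[-2.135, 7.155]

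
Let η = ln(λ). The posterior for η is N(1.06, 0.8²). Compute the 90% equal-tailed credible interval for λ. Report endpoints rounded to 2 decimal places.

On the log scale the 90% interval is 1.06 ± 1.645 × 0.8 = [-0.2559, 2.3759].
Exponentiate: [e^-0.2559, e^2.3759] = [0.77, 10.76].

[0.77, 10.76]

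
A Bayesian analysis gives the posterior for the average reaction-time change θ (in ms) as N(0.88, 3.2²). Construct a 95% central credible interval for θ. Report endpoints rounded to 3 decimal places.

[-5.392, 7.152]

The posterior is symmetric, so the 95% equal-tailed interval is θ = 0.88 ± z·3.2 with z = 1.960.
Half-width: 1.960 × 3.2 = 6.272.
0.88 − 6.272 = -5.392; 0.88 + 6.272 = 7.152.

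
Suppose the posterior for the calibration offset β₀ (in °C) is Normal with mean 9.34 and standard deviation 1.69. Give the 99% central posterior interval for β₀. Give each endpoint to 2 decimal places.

The posterior is symmetric, so the 99% equal-tailed interval is β₀ = 9.34 ± z·1.69 with z = 2.576.
Half-width: 2.576 × 1.69 = 4.35.
9.34 − 4.35 = 4.99; 9.34 + 4.35 = 13.69.

[4.99, 13.69]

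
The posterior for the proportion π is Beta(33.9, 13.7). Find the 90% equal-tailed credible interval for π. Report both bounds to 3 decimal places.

Posterior: Beta(33.9, 13.7).
Equal-tailed 90% interval: the 0.05 and 0.95 quantiles of Beta(33.9, 13.7).
Posterior mean ≈ 0.712, SD ≈ 0.065; a Normal approximation gives roughly [0.605, 0.819].
Exact: F⁻¹(0.05) = 0.600; F⁻¹(0.95) = 0.814.

[0.600, 0.814]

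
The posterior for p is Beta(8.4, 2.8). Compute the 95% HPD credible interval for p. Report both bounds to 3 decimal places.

[0.509, 0.964]

The posterior is unimodal and skewed, so the HPD interval has equal density at both endpoints and is the shortest 95% interval.
Solving f(0.509) = f(0.964) with F(0.964) − F(0.509) = 0.95 gives [0.509, 0.964].
For comparison, the equal-tailed interval is [0.473, 0.944]; the HPD is narrower and shifted toward the mode.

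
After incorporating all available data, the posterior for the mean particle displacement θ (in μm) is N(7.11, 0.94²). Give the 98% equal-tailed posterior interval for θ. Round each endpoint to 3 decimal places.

[4.923, 9.297]

The posterior is symmetric, so the 98% equal-tailed interval is θ = 7.11 ± z·0.94 with z = 2.326.
Half-width: 2.326 × 0.94 = 2.187.
7.11 − 2.187 = 4.923; 7.11 + 2.187 = 9.297.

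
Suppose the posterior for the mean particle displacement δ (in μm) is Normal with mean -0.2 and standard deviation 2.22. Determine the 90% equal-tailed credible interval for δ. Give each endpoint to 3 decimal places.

The posterior is symmetric, so the 90% equal-tailed interval is δ = -0.2 ± z·2.22 with z = 1.645.
Half-width: 1.645 × 2.22 = 3.652.
-0.2 − 3.652 = -3.852; -0.2 + 3.652 = 3.452.

[-3.852, 3.452]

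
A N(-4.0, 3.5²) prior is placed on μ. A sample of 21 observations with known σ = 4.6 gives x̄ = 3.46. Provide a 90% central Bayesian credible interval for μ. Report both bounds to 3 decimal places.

Posterior precision = 1/3.5² + 21/4.6² = 0.0816 + 0.9924 = 1.0741, so posterior SD = 0.9649.
Posterior mean = (-4.0/3.5² + 21·3.46/4.6²) / 1.0741 = 2.8930.
Interval: 2.8930 ± 1.645 × 0.9649 → [1.306, 4.480].

[1.306, 4.480]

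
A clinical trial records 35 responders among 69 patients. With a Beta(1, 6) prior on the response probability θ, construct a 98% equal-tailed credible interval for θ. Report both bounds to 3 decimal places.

[0.343, 0.606]

Posterior: Beta(1+35, 6+34) = Beta(36, 40).
Equal-tailed 98% interval: the 0.01 and 0.99 quantiles of Beta(36, 40).
Posterior mean ≈ 0.474, SD ≈ 0.057; a Normal approximation gives roughly [0.341, 0.606].
Exact: F⁻¹(0.01) = 0.343; F⁻¹(0.99) = 0.606.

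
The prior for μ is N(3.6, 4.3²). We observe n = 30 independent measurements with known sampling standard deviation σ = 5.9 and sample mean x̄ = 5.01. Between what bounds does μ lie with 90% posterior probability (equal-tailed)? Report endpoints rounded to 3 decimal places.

[3.208, 6.645]

Posterior precision = 1/4.3² + 30/5.9² = 0.0541 + 0.8618 = 0.9159, so posterior SD = 1.0449.
Posterior mean = (3.6/4.3² + 30·5.01/5.9²) / 0.9159 = 4.9267.
Interval: 4.9267 ± 1.645 × 1.0449 → [3.208, 6.645].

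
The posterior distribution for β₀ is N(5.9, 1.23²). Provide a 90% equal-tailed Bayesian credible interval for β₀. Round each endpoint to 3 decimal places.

The posterior is symmetric, so the 90% equal-tailed interval is β₀ = 5.9 ± z·1.23 with z = 1.645.
Half-width: 1.645 × 1.23 = 2.023.
5.9 − 2.023 = 3.877; 5.9 + 2.023 = 7.923.

[3.877, 7.923]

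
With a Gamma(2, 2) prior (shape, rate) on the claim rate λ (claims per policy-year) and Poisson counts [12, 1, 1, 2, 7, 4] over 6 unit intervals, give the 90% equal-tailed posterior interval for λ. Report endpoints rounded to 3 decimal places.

[2.593, 4.799]

Posterior: Gamma(2+27, 2+6) = Gamma(29, 8) (shape, rate).
Equal-tailed 90% interval: Gamma(29, 8) quantiles at 0.05 and 0.95.
Posterior mean ≈ 3.625, SD ≈ 0.673; a Normal approximation gives roughly [2.518, 4.732].
Exact: lower = 2.593; upper = 4.799.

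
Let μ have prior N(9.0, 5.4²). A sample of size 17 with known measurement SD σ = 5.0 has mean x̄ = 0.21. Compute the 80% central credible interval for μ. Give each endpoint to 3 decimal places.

[-0.884, 2.148]

Posterior precision = 1/5.4² + 17/5.0² = 0.0343 + 0.6800 = 0.7143, so posterior SD = 1.1832.
Posterior mean = (9.0/5.4² + 17·0.21/5.0²) / 0.7143 = 0.6320.
Interval: 0.6320 ± 1.282 × 1.1832 → [-0.884, 2.148].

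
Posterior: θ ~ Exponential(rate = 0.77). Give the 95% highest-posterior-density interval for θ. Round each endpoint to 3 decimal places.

[0.000, 3.891]

The exponential density is strictly decreasing on [0, ∞), so the HPD interval is anchored at 0: [0, q] with P(θ ≤ q) = 0.95.
q = −ln(1 − 0.95) / 0.77 = 2.9957 / 0.77 = 3.891.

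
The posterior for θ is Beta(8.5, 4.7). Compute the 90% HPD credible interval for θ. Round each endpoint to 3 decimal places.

[0.440, 0.854]

The posterior is unimodal and skewed, so the HPD interval has equal density at both endpoints and is the shortest 90% interval.
Solving f(0.440) = f(0.854) with F(0.854) − F(0.440) = 0.90 gives [0.440, 0.854].
For comparison, the equal-tailed interval is [0.422, 0.840]; the HPD is narrower and shifted toward the mode.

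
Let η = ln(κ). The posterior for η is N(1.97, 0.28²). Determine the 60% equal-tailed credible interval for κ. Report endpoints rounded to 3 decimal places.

On the log scale the 60% interval is 1.97 ± 0.842 × 0.28 = [1.7343, 2.2057].
Exponentiate: [e^1.7343, e^2.2057] = [5.665, 9.076].

[5.665, 9.076]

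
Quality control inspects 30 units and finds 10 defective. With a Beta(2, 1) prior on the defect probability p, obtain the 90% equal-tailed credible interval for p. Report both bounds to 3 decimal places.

[0.233, 0.504]

Posterior: Beta(2+10, 1+20) = Beta(12, 21).
Equal-tailed 90% interval: the 0.05 and 0.95 quantiles of Beta(12, 21).
Posterior mean ≈ 0.364, SD ≈ 0.082; a Normal approximation gives roughly [0.228, 0.499].
Exact: F⁻¹(0.05) = 0.233; F⁻¹(0.95) = 0.504.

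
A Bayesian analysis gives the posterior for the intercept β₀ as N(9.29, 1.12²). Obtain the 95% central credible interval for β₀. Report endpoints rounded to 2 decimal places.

The posterior is symmetric, so the 95% equal-tailed interval is β₀ = 9.29 ± z·1.12 with z = 1.960.
Half-width: 1.960 × 1.12 = 2.20.
9.29 − 2.20 = 7.09; 9.29 + 2.20 = 11.49.

[7.09, 11.49]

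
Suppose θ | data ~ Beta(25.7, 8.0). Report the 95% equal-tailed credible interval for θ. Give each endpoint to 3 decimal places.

[0.608, 0.888]

Posterior: Beta(25.7, 8.0).
Equal-tailed 95% interval: the 0.025 and 0.975 quantiles of Beta(25.7, 8.0).
Posterior mean ≈ 0.763, SD ≈ 0.072; a Normal approximation gives roughly [0.621, 0.904].
Exact: F⁻¹(0.025) = 0.608; F⁻¹(0.975) = 0.888.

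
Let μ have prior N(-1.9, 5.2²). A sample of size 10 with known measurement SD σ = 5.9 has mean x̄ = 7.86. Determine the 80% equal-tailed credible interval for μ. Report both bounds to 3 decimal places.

Posterior precision = 1/5.2² + 10/5.9² = 0.0370 + 0.2873 = 0.3243, so posterior SD = 1.7561.
Posterior mean = (-1.9/5.2² + 10·7.86/5.9²) / 0.3243 = 6.7468.
Interval: 6.7468 ± 1.282 × 1.7561 → [4.496, 8.997].

[4.496, 8.997]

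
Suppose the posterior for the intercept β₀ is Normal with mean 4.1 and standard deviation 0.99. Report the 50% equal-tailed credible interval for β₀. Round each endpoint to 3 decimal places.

[3.432, 4.768]

The posterior is symmetric, so the 50% equal-tailed interval is β₀ = 4.1 ± z·0.99 with z = 0.674.
Half-width: 0.674 × 0.99 = 0.668.
4.1 − 0.668 = 3.432; 4.1 + 0.668 = 4.768.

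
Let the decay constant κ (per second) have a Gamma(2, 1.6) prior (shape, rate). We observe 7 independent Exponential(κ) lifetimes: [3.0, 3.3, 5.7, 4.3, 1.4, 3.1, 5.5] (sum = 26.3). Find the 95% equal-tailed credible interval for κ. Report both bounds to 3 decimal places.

[0.148, 0.565]

Posterior: Gamma(2+7, 1.6+26.3) = Gamma(9, 27.9) (shape, rate).
Equal-tailed 95% interval: Gamma(9, 27.9) quantiles at 0.025 and 0.975.
Posterior mean ≈ 0.323, SD ≈ 0.108; a Normal approximation gives roughly [0.112, 0.533].
Exact: lower = 0.148; upper = 0.565.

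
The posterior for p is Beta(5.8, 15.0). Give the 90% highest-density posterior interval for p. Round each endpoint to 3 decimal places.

[0.121, 0.432]

The posterior is unimodal and skewed, so the HPD interval has equal density at both endpoints and is the shortest 90% interval.
Solving f(0.121) = f(0.432) with F(0.432) − F(0.121) = 0.90 gives [0.121, 0.432].
For comparison, the equal-tailed interval is [0.134, 0.449]; the HPD is narrower and shifted toward the mode.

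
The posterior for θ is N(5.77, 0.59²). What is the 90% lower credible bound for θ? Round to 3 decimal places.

5.014

Need L with P(θ ≥ L) = 0.90: L = 5.77 − z_{0.1}·0.59.
z = 1.282; L = 5.77 − 1.282 × 0.59 = 5.014.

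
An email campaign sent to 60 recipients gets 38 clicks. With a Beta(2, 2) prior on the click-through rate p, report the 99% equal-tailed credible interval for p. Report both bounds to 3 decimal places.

Posterior: Beta(2+38, 2+22) = Beta(40, 24).
Equal-tailed 99% interval: the 0.005 and 0.995 quantiles of Beta(40, 24).
Posterior mean ≈ 0.625, SD ≈ 0.060; a Normal approximation gives roughly [0.470, 0.780].
Exact: F⁻¹(0.005) = 0.465; F⁻¹(0.995) = 0.770.

[0.465, 0.770]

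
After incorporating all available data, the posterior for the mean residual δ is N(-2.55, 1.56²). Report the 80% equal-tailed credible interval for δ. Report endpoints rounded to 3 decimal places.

[-4.549, -0.551]

The posterior is symmetric, so the 80% equal-tailed interval is δ = -2.55 ± z·1.56 with z = 1.282.
Half-width: 1.282 × 1.56 = 1.999.
-2.55 − 1.999 = -4.549; -2.55 + 1.999 = -0.551.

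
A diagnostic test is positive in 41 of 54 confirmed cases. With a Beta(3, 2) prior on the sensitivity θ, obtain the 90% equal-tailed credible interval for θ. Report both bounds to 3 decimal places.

Posterior: Beta(3+41, 2+13) = Beta(44, 15).
Equal-tailed 90% interval: the 0.05 and 0.95 quantiles of Beta(44, 15).
Posterior mean ≈ 0.746, SD ≈ 0.056; a Normal approximation gives roughly [0.653, 0.838].
Exact: F⁻¹(0.05) = 0.649; F⁻¹(0.95) = 0.833.

[0.649, 0.833]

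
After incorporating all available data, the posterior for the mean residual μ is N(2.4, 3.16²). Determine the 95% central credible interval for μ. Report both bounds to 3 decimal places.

[-3.793, 8.593]

The posterior is symmetric, so the 95% equal-tailed interval is μ = 2.4 ± z·3.16 with z = 1.960.
Half-width: 1.960 × 3.16 = 6.193.
2.4 − 6.193 = -3.793; 2.4 + 6.193 = 8.593.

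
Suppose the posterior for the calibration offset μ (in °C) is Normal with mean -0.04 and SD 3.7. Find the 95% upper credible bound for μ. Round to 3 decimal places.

6.046

Need U with P(μ ≤ U) = 0.95: U = -0.04 + z_{0.05}·3.7.
z = 1.645; U = -0.04 + 1.645 × 3.7 = 6.046.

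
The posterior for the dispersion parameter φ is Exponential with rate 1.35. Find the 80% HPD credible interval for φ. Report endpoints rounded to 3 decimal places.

The exponential density is strictly decreasing on [0, ∞), so the HPD interval is anchored at 0: [0, q] with P(φ ≤ q) = 0.80.
q = −ln(1 − 0.80) / 1.35 = 1.6094 / 1.35 = 1.192.

[0.000, 1.192]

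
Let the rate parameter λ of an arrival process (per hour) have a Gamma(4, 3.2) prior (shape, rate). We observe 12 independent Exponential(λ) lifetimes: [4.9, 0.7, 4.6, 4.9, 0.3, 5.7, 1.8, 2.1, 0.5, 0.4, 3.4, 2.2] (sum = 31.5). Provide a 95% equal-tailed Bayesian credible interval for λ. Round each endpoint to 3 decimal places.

[0.264, 0.713]

Posterior: Gamma(4+12, 3.2+31.5) = Gamma(16, 34.7) (shape, rate).
Equal-tailed 95% interval: Gamma(16, 34.7) quantiles at 0.025 and 0.975.
Posterior mean ≈ 0.461, SD ≈ 0.115; a Normal approximation gives roughly [0.235, 0.687].
Exact: lower = 0.264; upper = 0.713.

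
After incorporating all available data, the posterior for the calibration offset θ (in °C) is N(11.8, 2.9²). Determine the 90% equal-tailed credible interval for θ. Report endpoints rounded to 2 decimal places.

[7.03, 16.57]

The posterior is symmetric, so the 90% equal-tailed interval is θ = 11.8 ± z·2.9 with z = 1.645.
Half-width: 1.645 × 2.9 = 4.77.
11.8 − 4.77 = 7.03; 11.8 + 4.77 = 16.57.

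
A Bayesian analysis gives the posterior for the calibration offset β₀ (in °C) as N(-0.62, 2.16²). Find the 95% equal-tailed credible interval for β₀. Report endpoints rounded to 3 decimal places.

[-4.854, 3.614]

The posterior is symmetric, so the 95% equal-tailed interval is β₀ = -0.62 ± z·2.16 with z = 1.960.
Half-width: 1.960 × 2.16 = 4.234.
-0.62 − 4.234 = -4.854; -0.62 + 4.234 = 3.614.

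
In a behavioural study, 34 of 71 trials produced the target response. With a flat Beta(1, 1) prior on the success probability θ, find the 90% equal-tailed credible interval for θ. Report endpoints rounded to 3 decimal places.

[0.384, 0.575]

Posterior: Beta(1+34, 1+37) = Beta(35, 38).
Equal-tailed 90% interval: the 0.05 and 0.95 quantiles of Beta(35, 38).
Posterior mean ≈ 0.479, SD ≈ 0.058; a Normal approximation gives roughly [0.384, 0.575].
Exact: F⁻¹(0.05) = 0.384; F⁻¹(0.95) = 0.575.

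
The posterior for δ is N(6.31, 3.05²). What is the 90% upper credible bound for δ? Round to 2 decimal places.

Need U with P(δ ≤ U) = 0.90: U = 6.31 + z_{0.1}·3.05.
z = 1.282; U = 6.31 + 1.282 × 3.05 = 10.22.

10.22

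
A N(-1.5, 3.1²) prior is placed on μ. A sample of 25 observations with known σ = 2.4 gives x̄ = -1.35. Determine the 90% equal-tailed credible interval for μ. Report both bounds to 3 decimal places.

[-2.134, -0.573]

Posterior precision = 1/3.1² + 25/2.4² = 0.1041 + 4.3403 = 4.4443, so posterior SD = 0.4743.
Posterior mean = (-1.5/3.1² + 25·-1.35/2.4²) / 4.4443 = -1.3535.
Interval: -1.3535 ± 1.645 × 0.4743 → [-2.134, -0.573].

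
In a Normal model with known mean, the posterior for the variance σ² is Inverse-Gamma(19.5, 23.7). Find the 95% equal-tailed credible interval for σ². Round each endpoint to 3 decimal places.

[0.816, 2.004]

Inverse-Gamma(19.5, 23.7) quantiles: F⁻¹(0.025) and F⁻¹(0.975).
Equivalently, 1/σ² ~ Gamma(19.5, rate = 23.7); invert its 0.975 and 0.025 quantiles.
Posterior mean ≈ 1.281, SD ≈ 0.306; a Normal approximation gives roughly [0.681, 1.881].
Exact: lower = 0.816; upper = 2.004.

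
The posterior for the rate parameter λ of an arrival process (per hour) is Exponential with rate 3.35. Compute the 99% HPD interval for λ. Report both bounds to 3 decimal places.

The exponential density is strictly decreasing on [0, ∞), so the HPD interval is anchored at 0: [0, q] with P(λ ≤ q) = 0.99.
q = −ln(1 − 0.99) / 3.35 = 4.6052 / 3.35 = 1.375.

[0.000, 1.375]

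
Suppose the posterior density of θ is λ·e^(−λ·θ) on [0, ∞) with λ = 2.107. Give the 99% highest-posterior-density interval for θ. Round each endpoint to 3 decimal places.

The exponential density is strictly decreasing on [0, ∞), so the HPD interval is anchored at 0: [0, q] with P(θ ≤ q) = 0.99.
q = −ln(1 − 0.99) / 2.107 = 4.6052 / 2.107 = 2.186.

[0.000, 2.186]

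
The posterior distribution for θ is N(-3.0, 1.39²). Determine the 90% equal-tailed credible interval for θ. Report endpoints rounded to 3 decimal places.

The posterior is symmetric, so the 90% equal-tailed interval is θ = -3.0 ± z·1.39 with z = 1.645.
Half-width: 1.645 × 1.39 = 2.286.
-3.0 − 2.286 = -5.286; -3.0 + 2.286 = -0.714.

[-5.286, -0.714]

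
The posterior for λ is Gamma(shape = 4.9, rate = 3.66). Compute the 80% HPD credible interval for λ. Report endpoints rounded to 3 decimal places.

[0.506, 1.936]

The posterior is unimodal and skewed, so the HPD interval has equal density at both endpoints and is the shortest 80% interval.
Solving f(0.506) = f(1.936) with F(1.936) − F(0.506) = 0.80 gives [0.506, 1.936].
For comparison, the equal-tailed interval is [0.645, 2.149]; the HPD is narrower and shifted toward the mode.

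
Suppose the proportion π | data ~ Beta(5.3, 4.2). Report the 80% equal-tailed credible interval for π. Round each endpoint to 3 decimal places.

[0.352, 0.757]

Posterior: Beta(5.3, 4.2).
Equal-tailed 80% interval: the 0.1 and 0.9 quantiles of Beta(5.3, 4.2).
Posterior mean ≈ 0.558, SD ≈ 0.153; a Normal approximation gives roughly [0.361, 0.754].
Exact: F⁻¹(0.1) = 0.352; F⁻¹(0.9) = 0.757.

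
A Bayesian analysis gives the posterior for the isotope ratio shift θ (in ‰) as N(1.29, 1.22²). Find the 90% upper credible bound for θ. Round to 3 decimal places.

2.853

Need U with P(θ ≤ U) = 0.90: U = 1.29 + z_{0.1}·1.22.
z = 1.282; U = 1.29 + 1.282 × 1.22 = 2.853.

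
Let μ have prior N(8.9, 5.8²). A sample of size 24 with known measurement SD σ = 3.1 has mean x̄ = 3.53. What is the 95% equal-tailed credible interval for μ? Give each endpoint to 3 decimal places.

Posterior precision = 1/5.8² + 24/3.1² = 0.0297 + 2.4974 = 2.5271, so posterior SD = 0.6291.
Posterior mean = (8.9/5.8² + 24·3.53/3.1²) / 2.5271 = 3.5932.
Interval: 3.5932 ± 1.960 × 0.6291 → [2.360, 4.826].

[2.360, 4.826]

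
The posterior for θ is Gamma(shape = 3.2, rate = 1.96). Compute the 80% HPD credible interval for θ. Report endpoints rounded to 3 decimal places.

The posterior is unimodal and skewed, so the HPD interval has equal density at both endpoints and is the shortest 80% interval.
Solving f(0.392) = f(2.449) with F(2.449) − F(0.392) = 0.80 gives [0.392, 2.449].
For comparison, the equal-tailed interval is [0.626, 2.856]; the HPD is narrower and shifted toward the mode.

[0.392, 2.449]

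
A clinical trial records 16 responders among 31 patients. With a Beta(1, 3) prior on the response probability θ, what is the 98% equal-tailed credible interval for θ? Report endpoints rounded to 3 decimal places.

[0.296, 0.677]

Posterior: Beta(1+16, 3+15) = Beta(17, 18).
Equal-tailed 98% interval: the 0.01 and 0.99 quantiles of Beta(17, 18).
Posterior mean ≈ 0.486, SD ≈ 0.083; a Normal approximation gives roughly [0.292, 0.679].
Exact: F⁻¹(0.01) = 0.296; F⁻¹(0.99) = 0.677.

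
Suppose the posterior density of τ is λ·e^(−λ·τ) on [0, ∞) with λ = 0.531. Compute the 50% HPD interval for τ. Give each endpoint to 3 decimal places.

The exponential density is strictly decreasing on [0, ∞), so the HPD interval is anchored at 0: [0, q] with P(τ ≤ q) = 0.50.
q = −ln(1 − 0.50) / 0.531 = 0.6931 / 0.531 = 1.305.

[0.000, 1.305]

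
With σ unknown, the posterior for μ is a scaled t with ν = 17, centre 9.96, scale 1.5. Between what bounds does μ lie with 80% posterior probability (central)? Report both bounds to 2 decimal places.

[7.96, 11.96]

The t_17 distribution is symmetric; the 80% interval is 9.96 ± t·1.5 with t_{0.9,17} = 1.333.
Half-width: 1.333 × 1.5 = 2.00.
9.96 − 2.00 = 7.96; 9.96 + 2.00 = 11.96.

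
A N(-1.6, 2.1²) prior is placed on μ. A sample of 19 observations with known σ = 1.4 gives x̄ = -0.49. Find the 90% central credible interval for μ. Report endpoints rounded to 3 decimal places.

Posterior precision = 1/2.1² + 19/1.4² = 0.2268 + 9.6939 = 9.9206, so posterior SD = 0.3175.
Posterior mean = (-1.6/2.1² + 19·-0.49/1.4²) / 9.9206 = -0.5154.
Interval: -0.5154 ± 1.645 × 0.3175 → [-1.038, 0.007].

[-1.038, 0.007]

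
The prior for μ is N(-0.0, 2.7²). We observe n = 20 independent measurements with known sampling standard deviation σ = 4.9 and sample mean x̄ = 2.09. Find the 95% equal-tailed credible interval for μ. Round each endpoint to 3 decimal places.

[-0.195, 3.784]

Posterior precision = 1/2.7² + 20/4.9² = 0.1372 + 0.8330 = 0.9702, so posterior SD = 1.0153.
Posterior mean = (-0.0/2.7² + 20·2.09/4.9²) / 0.9702 = 1.7945.
Interval: 1.7945 ± 1.960 × 1.0153 → [-0.195, 3.784].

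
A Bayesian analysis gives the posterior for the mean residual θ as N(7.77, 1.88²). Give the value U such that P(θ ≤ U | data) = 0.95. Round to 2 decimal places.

Need U with P(θ ≤ U) = 0.95: U = 7.77 + z_{0.05}·1.88.
z = 1.645; U = 7.77 + 1.645 × 1.88 = 10.86.

10.86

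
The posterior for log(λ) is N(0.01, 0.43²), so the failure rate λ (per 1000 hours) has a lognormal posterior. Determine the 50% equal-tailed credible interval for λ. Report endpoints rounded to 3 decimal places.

On the log scale the 50% interval is 0.01 ± 0.674 × 0.43 = [-0.2800, 0.3000].
Exponentiate: [e^-0.2800, e^0.3000] = [0.756, 1.350].

[0.756, 1.350]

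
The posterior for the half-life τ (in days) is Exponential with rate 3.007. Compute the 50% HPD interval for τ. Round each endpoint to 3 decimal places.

[0.000, 0.231]

The exponential density is strictly decreasing on [0, ∞), so the HPD interval is anchored at 0: [0, q] with P(τ ≤ q) = 0.50.
q = −ln(1 − 0.50) / 3.007 = 0.6931 / 3.007 = 0.231.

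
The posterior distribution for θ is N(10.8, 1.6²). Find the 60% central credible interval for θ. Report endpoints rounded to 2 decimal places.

The posterior is symmetric, so the 60% equal-tailed interval is θ = 10.8 ± z·1.6 with z = 0.842.
Half-width: 0.842 × 1.6 = 1.35.
10.8 − 1.35 = 9.45; 10.8 + 1.35 = 12.15.

[9.45, 12.15]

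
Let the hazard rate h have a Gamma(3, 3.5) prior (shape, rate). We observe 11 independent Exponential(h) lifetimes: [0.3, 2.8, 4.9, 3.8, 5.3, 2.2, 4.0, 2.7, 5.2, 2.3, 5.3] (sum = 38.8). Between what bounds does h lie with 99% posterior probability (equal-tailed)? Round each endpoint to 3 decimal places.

[0.147, 0.603]

Posterior: Gamma(3+11, 3.5+38.8) = Gamma(14, 42.3) (shape, rate).
Equal-tailed 99% interval: Gamma(14, 42.3) quantiles at 0.005 and 0.995.
Posterior mean ≈ 0.331, SD ≈ 0.088; a Normal approximation gives roughly [0.103, 0.559].
Exact: lower = 0.147; upper = 0.603.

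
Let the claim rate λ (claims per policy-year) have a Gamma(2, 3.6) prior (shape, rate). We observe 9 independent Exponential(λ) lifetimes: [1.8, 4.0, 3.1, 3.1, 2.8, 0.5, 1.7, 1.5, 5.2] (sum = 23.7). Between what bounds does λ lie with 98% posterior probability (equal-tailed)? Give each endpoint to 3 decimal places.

[0.175, 0.738]

Posterior: Gamma(2+9, 3.6+23.7) = Gamma(11, 27.3) (shape, rate).
Equal-tailed 98% interval: Gamma(11, 27.3) quantiles at 0.01 and 0.99.
Posterior mean ≈ 0.403, SD ≈ 0.121; a Normal approximation gives roughly [0.120, 0.686].
Exact: lower = 0.175; upper = 0.738.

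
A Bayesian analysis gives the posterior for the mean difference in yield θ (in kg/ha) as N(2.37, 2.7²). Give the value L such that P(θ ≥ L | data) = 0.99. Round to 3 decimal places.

-3.911

Need L with P(θ ≥ L) = 0.99: L = 2.37 − z_{0.01}·2.7.
z = 2.326; L = 2.37 − 2.326 × 2.7 = -3.911.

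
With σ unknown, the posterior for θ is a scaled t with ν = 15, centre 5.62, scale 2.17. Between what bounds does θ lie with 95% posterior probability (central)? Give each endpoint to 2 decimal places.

[0.99, 10.25]

The t_15 distribution is symmetric; the 95% interval is 5.62 ± t·2.17 with t_{0.975,15} = 2.131.
Half-width: 2.131 × 2.17 = 4.63.
5.62 − 4.63 = 0.99; 5.62 + 4.63 = 10.25.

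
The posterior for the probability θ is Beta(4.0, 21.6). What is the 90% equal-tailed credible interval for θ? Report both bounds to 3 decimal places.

Posterior: Beta(4.0, 21.6).
Equal-tailed 90% interval: the 0.05 and 0.95 quantiles of Beta(4.0, 21.6).
Posterior mean ≈ 0.156, SD ≈ 0.070; a Normal approximation gives roughly [0.040, 0.272].
Exact: F⁻¹(0.05) = 0.058; F⁻¹(0.95) = 0.286.

[0.058, 0.286]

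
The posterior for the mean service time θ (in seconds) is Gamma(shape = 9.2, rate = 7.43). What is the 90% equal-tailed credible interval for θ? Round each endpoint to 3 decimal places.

Posterior: Gamma(shape 9.2, rate 7.43).
Equal-tailed 90% interval: Gamma(9.2, 7.43) quantiles at 0.05 and 0.95.
Posterior mean ≈ 1.238, SD ≈ 0.408; a Normal approximation gives roughly [0.567, 1.910].
Exact: lower = 0.651; upper = 1.977.

[0.651, 1.977]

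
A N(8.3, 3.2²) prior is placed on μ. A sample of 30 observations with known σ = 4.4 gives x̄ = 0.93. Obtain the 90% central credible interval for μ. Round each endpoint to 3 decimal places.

Posterior precision = 1/3.2² + 30/4.4² = 0.0977 + 1.5496 = 1.6472, so posterior SD = 0.7792.
Posterior mean = (8.3/3.2² + 30·0.93/4.4²) / 1.6472 = 1.3669.
Interval: 1.3669 ± 1.645 × 0.7792 → [0.085, 2.649].

[0.085, 2.649]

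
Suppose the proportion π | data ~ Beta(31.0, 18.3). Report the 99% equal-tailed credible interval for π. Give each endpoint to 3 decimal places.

[0.447, 0.791]

Posterior: Beta(31.0, 18.3).
Equal-tailed 99% interval: the 0.005 and 0.995 quantiles of Beta(31.0, 18.3).
Posterior mean ≈ 0.629, SD ≈ 0.068; a Normal approximation gives roughly [0.453, 0.804].
Exact: F⁻¹(0.005) = 0.447; F⁻¹(0.995) = 0.791.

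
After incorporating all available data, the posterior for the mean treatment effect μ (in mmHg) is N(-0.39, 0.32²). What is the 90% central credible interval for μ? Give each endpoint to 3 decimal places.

The posterior is symmetric, so the 90% equal-tailed interval is μ = -0.39 ± z·0.32 with z = 1.645.
Half-width: 1.645 × 0.32 = 0.526.
-0.39 − 0.526 = -0.916; -0.39 + 0.526 = 0.136.

[-0.916, 0.136]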